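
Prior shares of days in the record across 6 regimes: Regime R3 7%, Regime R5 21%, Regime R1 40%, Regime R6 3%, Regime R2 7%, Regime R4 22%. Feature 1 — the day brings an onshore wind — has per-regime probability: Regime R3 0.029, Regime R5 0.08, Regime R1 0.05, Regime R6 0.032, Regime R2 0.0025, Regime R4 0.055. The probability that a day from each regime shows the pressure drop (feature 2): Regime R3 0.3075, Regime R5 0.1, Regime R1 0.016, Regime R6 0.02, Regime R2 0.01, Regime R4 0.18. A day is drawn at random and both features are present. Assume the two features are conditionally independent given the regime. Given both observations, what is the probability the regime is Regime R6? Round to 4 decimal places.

0.0040

Compute prior × likelihood for every hypothesis:
  Regime R3: 0.07 × 0.029 × 0.3075 = 0.000624225
  Regime R5: 0.21 × 0.08 × 0.1 = 0.00168
  Regime R1: 0.4 × 0.05 × 0.016 = 0.00032
  Regime R6: 0.03 × 0.032 × 0.02 = 0.0000192
  Regime R2: 0.07 × 0.0025 × 0.01 = 0.00000175
  Regime R4: 0.22 × 0.055 × 0.18 = 0.002178
Sum = 0.004823175.
P(Regime R6 | evidence) = 0.0000192 / 0.004823175 ≈ 0.0040.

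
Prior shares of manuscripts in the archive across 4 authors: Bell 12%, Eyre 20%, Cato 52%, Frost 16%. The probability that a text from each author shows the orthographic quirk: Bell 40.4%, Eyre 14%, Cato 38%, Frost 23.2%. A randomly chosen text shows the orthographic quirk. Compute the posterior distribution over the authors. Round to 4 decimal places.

Bell 0.1558, Eyre 0.0900, Cato 0.6350, Frost 0.1193

Unnormalized posteriors (prior × likelihood):
  Bell: 0.12 × 0.404 = 0.04848
  Eyre: 0.2 × 0.14 = 0.028
  Cato: 0.52 × 0.38 = 0.1976
  Frost: 0.16 × 0.232 = 0.03712
Normalizing constant = 0.3112.
P(Bell | quirk) = 0.04848/0.3112 ≈ 0.1558
P(Eyre | quirk) = 0.028/0.3112 ≈ 0.0900
P(Cato | quirk) = 0.1976/0.3112 ≈ 0.6350
P(Frost | quirk) = 0.03712/0.3112 ≈ 0.1193
(Check: 0.1558+0.0900+0.6350+0.1193 = 1.0001.)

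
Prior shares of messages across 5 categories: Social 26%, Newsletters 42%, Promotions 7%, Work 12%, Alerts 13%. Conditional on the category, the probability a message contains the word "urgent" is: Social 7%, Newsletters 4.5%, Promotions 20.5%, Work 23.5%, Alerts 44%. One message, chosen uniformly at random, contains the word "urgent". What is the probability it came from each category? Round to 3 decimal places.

Unnormalized posteriors (prior × likelihood):
  Social: 0.26 × 0.07 = 0.0182
  Newsletters: 0.42 × 0.045 = 0.0189
  Promotions: 0.07 × 0.205 = 0.01435
  Work: 0.12 × 0.235 = 0.0282
  Alerts: 0.13 × 0.44 = 0.0572
Sum = 0.13685.
P(Social | urgent-flag) = 0.0182/0.13685 ≈ 0.133
P(Newsletters | urgent-flag) = 0.0189/0.13685 ≈ 0.138
P(Promotions | urgent-flag) = 0.01435/0.13685 ≈ 0.105
P(Work | urgent-flag) = 0.0282/0.13685 ≈ 0.206
P(Alerts | urgent-flag) = 0.0572/0.13685 ≈ 0.418

Social 0.133, Newsletters 0.138, Promotions 0.105, Work 0.206, Alerts 0.418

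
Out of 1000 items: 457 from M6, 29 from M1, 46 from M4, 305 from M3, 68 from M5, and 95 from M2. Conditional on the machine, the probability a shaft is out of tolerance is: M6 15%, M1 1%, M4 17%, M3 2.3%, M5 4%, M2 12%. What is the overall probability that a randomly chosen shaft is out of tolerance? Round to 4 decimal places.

0.0978

By Bayes' rule, posterior ∝ prior × likelihood:
  M6: 0.457 × 0.15 = 0.06855
  M1: 0.029 × 0.01 = 0.00029
  M4: 0.046 × 0.17 = 0.00782
  M3: 0.305 × 0.023 = 0.007015
  M5: 0.068 × 0.04 = 0.00272
  M2: 0.095 × 0.12 = 0.0114
P(oversize) = 0.06855 + 0.00029 + 0.00782 + 0.007015 + 0.00272 + 0.0114 = 0.097795 → 0.0978.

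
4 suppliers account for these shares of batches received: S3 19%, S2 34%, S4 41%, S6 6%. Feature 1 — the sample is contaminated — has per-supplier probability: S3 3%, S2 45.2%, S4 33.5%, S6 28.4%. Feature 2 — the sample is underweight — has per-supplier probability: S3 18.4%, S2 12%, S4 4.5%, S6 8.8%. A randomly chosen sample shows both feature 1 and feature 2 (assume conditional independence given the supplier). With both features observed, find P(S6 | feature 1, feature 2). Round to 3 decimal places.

0.055

By Bayes' rule, posterior ∝ prior × likelihood:
  S3: 0.19 × 0.03 × 0.184 = 0.0010488
  S2: 0.34 × 0.452 × 0.12 = 0.0184416
  S4: 0.41 × 0.335 × 0.045 = 0.00618075
  S6: 0.06 × 0.284 × 0.088 = 0.00149952
Normalizing constant = 0.02717067.
P(S6 | evidence) = 0.00149952 / 0.02717067 ≈ 0.055.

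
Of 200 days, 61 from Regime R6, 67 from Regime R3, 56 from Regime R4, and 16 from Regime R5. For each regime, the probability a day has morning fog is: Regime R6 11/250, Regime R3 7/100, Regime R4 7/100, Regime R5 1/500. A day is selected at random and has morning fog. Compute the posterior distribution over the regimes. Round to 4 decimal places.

Regime R6 0.2370, Regime R3 0.4141, Regime R4 0.3461, Regime R5 0.0028

Unnormalized posteriors (prior × likelihood):
  Regime R6: 0.305 × 0.044 = 0.01342
  Regime R3: 0.335 × 0.07 = 0.02345
  Regime R4: 0.28 × 0.07 = 0.0196
  Regime R5: 0.08 × 0.002 = 0.00016
Sum = 0.05663.
P(Regime R6 | fog) = 0.01342/0.05663 ≈ 0.2370
P(Regime R3 | fog) = 0.02345/0.05663 ≈ 0.4141
P(Regime R4 | fog) = 0.0196/0.05663 ≈ 0.3461
P(Regime R5 | fog) = 0.00016/0.05663 ≈ 0.0028
(Check: 0.2370+0.4141+0.3461+0.0028 = 1.0000.)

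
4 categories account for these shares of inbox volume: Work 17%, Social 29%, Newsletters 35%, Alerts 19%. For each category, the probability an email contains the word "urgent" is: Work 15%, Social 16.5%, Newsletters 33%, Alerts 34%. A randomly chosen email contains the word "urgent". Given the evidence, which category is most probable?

Newsletters

Prior × likelihood for each hypothesis:
  Work: 0.17 × 0.15 = 0.0255
  Social: 0.29 × 0.165 = 0.04785
  Newsletters: 0.35 × 0.33 = 0.1155
  Alerts: 0.19 × 0.34 = 0.0646
Sum = 0.25345.
Largest term belongs to Newsletters, so Newsletters is most probable.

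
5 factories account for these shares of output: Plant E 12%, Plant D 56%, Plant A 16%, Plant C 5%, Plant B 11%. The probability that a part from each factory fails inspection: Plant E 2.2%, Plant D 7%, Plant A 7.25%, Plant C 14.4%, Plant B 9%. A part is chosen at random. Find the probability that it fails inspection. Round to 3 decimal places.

Prior × likelihood for each hypothesis:
  Plant E: 0.12 × 0.022 = 0.00264
  Plant D: 0.56 × 0.07 = 0.0392
  Plant A: 0.16 × 0.0725 = 0.0116
  Plant C: 0.05 × 0.144 = 0.0072
  Plant B: 0.11 × 0.09 = 0.0099
P(nonconforming) = 0.00264 + 0.0392 + 0.0116 + 0.0072 + 0.0099 = 0.07054 → 0.071.

0.071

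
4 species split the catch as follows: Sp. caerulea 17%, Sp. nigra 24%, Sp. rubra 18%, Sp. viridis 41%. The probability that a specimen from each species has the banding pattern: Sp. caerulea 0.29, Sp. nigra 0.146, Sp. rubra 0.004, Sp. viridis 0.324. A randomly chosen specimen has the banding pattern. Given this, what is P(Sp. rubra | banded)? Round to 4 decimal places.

Compute prior × likelihood for every hypothesis:
  Sp. caerulea: 0.17 × 0.29 = 0.0493
  Sp. nigra: 0.24 × 0.146 = 0.03504
  Sp. rubra: 0.18 × 0.004 = 0.00072
  Sp. viridis: 0.41 × 0.324 = 0.13284
Sum = 0.2179.
P(Sp. rubra | evidence) = 0.00072 / 0.2179 ≈ 0.0033.

0.0033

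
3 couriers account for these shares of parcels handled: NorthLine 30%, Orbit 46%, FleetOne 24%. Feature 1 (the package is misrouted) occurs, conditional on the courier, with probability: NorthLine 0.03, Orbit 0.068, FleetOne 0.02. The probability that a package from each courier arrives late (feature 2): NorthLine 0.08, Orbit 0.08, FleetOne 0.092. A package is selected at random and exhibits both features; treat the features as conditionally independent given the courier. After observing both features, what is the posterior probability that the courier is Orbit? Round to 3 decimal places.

0.683

Prior × likelihood for each hypothesis:
  NorthLine: 0.3 × 0.03 × 0.08 = 0.00072
  Orbit: 0.46 × 0.068 × 0.08 = 0.0025024
  FleetOne: 0.24 × 0.02 × 0.092 = 0.0004416
Sum = 0.003664.
P(Orbit | evidence) = 0.0025024 / 0.003664 ≈ 0.683.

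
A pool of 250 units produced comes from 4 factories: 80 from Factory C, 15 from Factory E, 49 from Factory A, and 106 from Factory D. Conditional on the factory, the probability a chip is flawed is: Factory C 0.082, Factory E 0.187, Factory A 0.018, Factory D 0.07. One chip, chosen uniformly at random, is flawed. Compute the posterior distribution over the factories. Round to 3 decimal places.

By Bayes' rule, posterior ∝ prior × likelihood:
  Factory C: 0.32 × 0.082 = 0.02624
  Factory E: 0.06 × 0.187 = 0.01122
  Factory A: 0.196 × 0.018 = 0.003528
  Factory D: 0.424 × 0.07 = 0.02968
Normalizing constant = 0.070668.
P(Factory C | flawed) = 0.02624/0.070668 ≈ 0.371
P(Factory E | flawed) = 0.01122/0.070668 ≈ 0.159
P(Factory A | flawed) = 0.003528/0.070668 ≈ 0.050
P(Factory D | flawed) = 0.02968/0.070668 ≈ 0.420
(Check: 0.371+0.159+0.050+0.420 = 1.000.)

Factory C 0.371, Factory E 0.159, Factory A 0.050, Factory D 0.420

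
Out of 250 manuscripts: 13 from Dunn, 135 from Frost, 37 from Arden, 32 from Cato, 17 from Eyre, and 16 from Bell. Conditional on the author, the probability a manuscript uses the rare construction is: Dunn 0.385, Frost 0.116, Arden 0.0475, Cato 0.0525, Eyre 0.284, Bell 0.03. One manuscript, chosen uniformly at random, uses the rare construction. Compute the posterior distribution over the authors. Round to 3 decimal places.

Prior × likelihood for each hypothesis:
  Dunn: 0.052 × 0.385 = 0.02002
  Frost: 0.54 × 0.116 = 0.06264
  Arden: 0.148 × 0.0475 = 0.00703
  Cato: 0.128 × 0.0525 = 0.00672
  Eyre: 0.068 × 0.284 = 0.019312
  Bell: 0.064 × 0.03 = 0.00192
Total = 0.117642.
P(Dunn | rare-form) = 0.02002/0.117642 ≈ 0.170
P(Frost | rare-form) = 0.06264/0.117642 ≈ 0.532
P(Arden | rare-form) = 0.00703/0.117642 ≈ 0.060
P(Cato | rare-form) = 0.00672/0.117642 ≈ 0.057
P(Eyre | rare-form) = 0.019312/0.117642 ≈ 0.164
P(Bell | rare-form) = 0.00192/0.117642 ≈ 0.016

Dunn 0.170, Frost 0.532, Arden 0.060, Cato 0.057, Eyre 0.164, Bell 0.016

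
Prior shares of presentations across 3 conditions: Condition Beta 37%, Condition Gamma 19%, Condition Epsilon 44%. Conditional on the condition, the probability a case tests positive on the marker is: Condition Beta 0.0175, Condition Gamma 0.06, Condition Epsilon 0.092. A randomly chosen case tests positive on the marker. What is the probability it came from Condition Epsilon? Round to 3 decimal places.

Prior × likelihood for each hypothesis:
  Condition Beta: 0.37 × 0.0175 = 0.006475
  Condition Gamma: 0.19 × 0.06 = 0.0114
  Condition Epsilon: 0.44 × 0.092 = 0.04048
Normalizing constant = 0.058355.
P(Condition Epsilon | evidence) = 0.04048 / 0.058355 ≈ 0.694.

0.694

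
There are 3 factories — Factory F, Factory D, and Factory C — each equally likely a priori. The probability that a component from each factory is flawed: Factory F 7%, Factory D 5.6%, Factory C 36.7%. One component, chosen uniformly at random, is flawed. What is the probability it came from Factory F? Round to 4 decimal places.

0.1420

With a uniform prior (1/3 each), posterior ∝ likelihood:
  Factory F: 0.07
  Factory D: 0.056
  Factory C: 0.367
Sum = 0.493.
P(Factory F | evidence) = 0.07 / 0.493 ≈ 0.1420.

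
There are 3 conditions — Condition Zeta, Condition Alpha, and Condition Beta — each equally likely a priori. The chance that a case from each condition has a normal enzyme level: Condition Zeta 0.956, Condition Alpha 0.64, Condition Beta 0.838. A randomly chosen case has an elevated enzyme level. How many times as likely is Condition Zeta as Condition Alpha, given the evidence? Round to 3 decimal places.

Taking complements, P(elevated | each) = Condition Zeta 0.044, Condition Alpha 0.36, Condition Beta 0.162.
Since the prior is uniform, the posterior is proportional to the likelihood:
  Condition Zeta: 0.044
  Condition Alpha: 0.36
  Condition Beta: 0.162
Normalizing constant = 0.566.
The ratio is 0.044 / 0.36 (the normalizer cancels) = 0.122.

0.122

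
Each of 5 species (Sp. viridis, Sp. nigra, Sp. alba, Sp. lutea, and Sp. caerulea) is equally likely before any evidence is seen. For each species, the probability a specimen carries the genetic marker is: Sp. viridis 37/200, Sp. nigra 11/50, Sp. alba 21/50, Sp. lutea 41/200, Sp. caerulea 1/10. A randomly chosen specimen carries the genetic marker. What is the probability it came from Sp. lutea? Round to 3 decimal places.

0.181

With a uniform prior (1/5 each), posterior ∝ likelihood:
  Sp. viridis: 0.185
  Sp. nigra: 0.22
  Sp. alba: 0.42
  Sp. lutea: 0.205
  Sp. caerulea: 0.1
Sum = 1.13.
P(Sp. lutea | evidence) = 0.205 / 1.13 ≈ 0.181.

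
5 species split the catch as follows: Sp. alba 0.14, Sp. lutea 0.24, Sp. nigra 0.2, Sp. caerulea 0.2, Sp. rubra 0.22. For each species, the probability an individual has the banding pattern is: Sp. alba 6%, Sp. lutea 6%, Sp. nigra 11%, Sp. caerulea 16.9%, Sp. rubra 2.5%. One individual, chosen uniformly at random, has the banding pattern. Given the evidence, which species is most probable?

Sp. caerulea

Compute prior × likelihood for every hypothesis:
  Sp. alba: 0.14 × 0.06 = 0.0084
  Sp. lutea: 0.24 × 0.06 = 0.0144
  Sp. nigra: 0.2 × 0.11 = 0.022
  Sp. caerulea: 0.2 × 0.169 = 0.0338
  Sp. rubra: 0.22 × 0.025 = 0.0055
Normalizing constant = 0.0841.
Largest term belongs to Sp. caerulea, so Sp. caerulea is most probable.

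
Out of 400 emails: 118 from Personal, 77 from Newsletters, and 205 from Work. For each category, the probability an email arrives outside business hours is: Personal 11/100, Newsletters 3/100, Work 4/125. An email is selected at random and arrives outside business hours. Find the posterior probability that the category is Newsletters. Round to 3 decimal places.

0.106

Unnormalized posteriors (prior × likelihood):
  Personal: 0.295 × 0.11 = 0.03245
  Newsletters: 0.1925 × 0.03 = 0.005775
  Work: 0.5125 × 0.032 = 0.0164
Sum = 0.054625.
P(Newsletters | evidence) = 0.005775 / 0.054625 ≈ 0.106.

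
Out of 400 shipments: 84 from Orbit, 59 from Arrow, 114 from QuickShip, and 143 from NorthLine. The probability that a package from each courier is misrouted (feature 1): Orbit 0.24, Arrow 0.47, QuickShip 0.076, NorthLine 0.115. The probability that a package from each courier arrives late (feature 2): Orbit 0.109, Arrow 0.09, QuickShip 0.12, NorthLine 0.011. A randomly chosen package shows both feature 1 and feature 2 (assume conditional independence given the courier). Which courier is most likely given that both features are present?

Arrow

By Bayes' rule, posterior ∝ prior × likelihood:
  Orbit: 0.21 × 0.24 × 0.109 = 0.0054936
  Arrow: 0.1475 × 0.47 × 0.09 = 0.00623925
  QuickShip: 0.285 × 0.076 × 0.12 = 0.0025992
  NorthLine: 0.3575 × 0.115 × 0.011 = 0.0004522375
Normalizing constant = 0.0147842875.
Largest term belongs to Arrow, so Arrow is most probable.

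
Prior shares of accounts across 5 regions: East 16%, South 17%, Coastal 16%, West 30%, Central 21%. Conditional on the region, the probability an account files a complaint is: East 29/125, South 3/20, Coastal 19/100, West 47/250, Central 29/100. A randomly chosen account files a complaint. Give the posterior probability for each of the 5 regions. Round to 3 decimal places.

East 0.176, South 0.121, Coastal 0.145, West 0.268, Central 0.290

Compute prior × likelihood for every hypothesis:
  East: 0.16 × 0.232 = 0.03712
  South: 0.17 × 0.15 = 0.0255
  Coastal: 0.16 × 0.19 = 0.0304
  West: 0.3 × 0.188 = 0.0564
  Central: 0.21 × 0.29 = 0.0609
Normalizing constant = 0.21032.
P(East | complaint) = 0.03712/0.21032 ≈ 0.176
P(South | complaint) = 0.0255/0.21032 ≈ 0.121
P(Coastal | complaint) = 0.0304/0.21032 ≈ 0.145
P(West | complaint) = 0.0564/0.21032 ≈ 0.268
P(Central | complaint) = 0.0609/0.21032 ≈ 0.290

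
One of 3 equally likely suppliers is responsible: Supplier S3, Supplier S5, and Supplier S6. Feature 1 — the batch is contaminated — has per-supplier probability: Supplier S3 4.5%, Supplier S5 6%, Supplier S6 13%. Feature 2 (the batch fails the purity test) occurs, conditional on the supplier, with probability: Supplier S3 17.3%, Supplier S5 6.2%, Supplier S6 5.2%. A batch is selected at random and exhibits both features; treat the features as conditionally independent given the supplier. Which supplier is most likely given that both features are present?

Supplier S3

Since the prior is uniform, the posterior is proportional to the likelihood:
  Supplier S3: 0.045 × 0.173 = 0.007785
  Supplier S5: 0.06 × 0.062 = 0.00372
  Supplier S6: 0.13 × 0.052 = 0.00676
Sum = 0.018265.
Largest term belongs to Supplier S3, so Supplier S3 is most probable.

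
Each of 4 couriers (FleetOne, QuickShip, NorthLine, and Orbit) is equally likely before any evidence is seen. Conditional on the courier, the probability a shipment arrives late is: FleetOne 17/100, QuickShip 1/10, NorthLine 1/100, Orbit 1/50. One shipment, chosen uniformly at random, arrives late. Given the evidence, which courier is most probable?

With a uniform prior (1/4 each), posterior ∝ likelihood:
  FleetOne: 0.17
  QuickShip: 0.1
  NorthLine: 0.01
  Orbit: 0.02
Normalizing constant = 0.3.
Largest term belongs to FleetOne, so FleetOne is most probable.

FleetOne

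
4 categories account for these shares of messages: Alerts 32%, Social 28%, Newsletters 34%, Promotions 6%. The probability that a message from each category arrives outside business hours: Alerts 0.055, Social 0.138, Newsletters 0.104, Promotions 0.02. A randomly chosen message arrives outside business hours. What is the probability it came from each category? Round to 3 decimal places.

By Bayes' rule, posterior ∝ prior × likelihood:
  Alerts: 0.32 × 0.055 = 0.0176
  Social: 0.28 × 0.138 = 0.03864
  Newsletters: 0.34 × 0.104 = 0.03536
  Promotions: 0.06 × 0.02 = 0.0012
Total = 0.0928.
P(Alerts | off-hours) = 0.0176/0.0928 ≈ 0.190
P(Social | off-hours) = 0.03864/0.0928 ≈ 0.416
P(Newsletters | off-hours) = 0.03536/0.0928 ≈ 0.381
P(Promotions | off-hours) = 0.0012/0.0928 ≈ 0.013

Alerts 0.190, Social 0.416, Newsletters 0.381, Promotions 0.013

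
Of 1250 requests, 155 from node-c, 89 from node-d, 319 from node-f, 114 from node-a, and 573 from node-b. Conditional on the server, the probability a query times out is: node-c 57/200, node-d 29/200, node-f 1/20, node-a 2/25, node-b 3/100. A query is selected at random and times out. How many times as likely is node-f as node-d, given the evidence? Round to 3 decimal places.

Prior × likelihood for each hypothesis:
  node-c: 0.124 × 0.285 = 0.03534
  node-d: 0.0712 × 0.145 = 0.010324
  node-f: 0.2552 × 0.05 = 0.01276
  node-a: 0.0912 × 0.08 = 0.007296
  node-b: 0.4584 × 0.03 = 0.013752
Sum = 0.079472.
The ratio is 0.01276 / 0.010324 (the normalizer cancels) = 1.236.

1.236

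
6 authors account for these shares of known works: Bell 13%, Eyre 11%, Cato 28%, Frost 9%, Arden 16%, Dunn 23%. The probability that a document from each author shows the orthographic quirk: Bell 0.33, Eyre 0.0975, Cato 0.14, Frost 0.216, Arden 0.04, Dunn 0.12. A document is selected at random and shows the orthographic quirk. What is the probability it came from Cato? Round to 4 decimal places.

0.2680

By Bayes' rule, posterior ∝ prior × likelihood:
  Bell: 0.13 × 0.33 = 0.0429
  Eyre: 0.11 × 0.0975 = 0.010725
  Cato: 0.28 × 0.14 = 0.0392
  Frost: 0.09 × 0.216 = 0.01944
  Arden: 0.16 × 0.04 = 0.0064
  Dunn: 0.23 × 0.12 = 0.0276
Total = 0.146265.
P(Cato | evidence) = 0.0392 / 0.146265 ≈ 0.2680.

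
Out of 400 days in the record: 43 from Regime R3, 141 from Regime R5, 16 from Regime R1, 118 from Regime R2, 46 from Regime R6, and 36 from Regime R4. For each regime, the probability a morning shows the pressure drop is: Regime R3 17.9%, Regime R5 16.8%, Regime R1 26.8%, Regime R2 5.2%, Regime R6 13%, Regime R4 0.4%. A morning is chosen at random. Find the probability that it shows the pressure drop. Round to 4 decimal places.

0.1198

Unnormalized posteriors (prior × likelihood):
  Regime R3: 0.1075 × 0.179 = 0.0192425
  Regime R5: 0.3525 × 0.168 = 0.05922
  Regime R1: 0.04 × 0.268 = 0.01072
  Regime R2: 0.295 × 0.052 = 0.01534
  Regime R6: 0.115 × 0.13 = 0.01495
  Regime R4: 0.09 × 0.004 = 0.00036
P(drop) = 0.0192425 + 0.05922 + 0.01072 + 0.01534 + 0.01495 + 0.00036 = 0.1198325 → 0.1198.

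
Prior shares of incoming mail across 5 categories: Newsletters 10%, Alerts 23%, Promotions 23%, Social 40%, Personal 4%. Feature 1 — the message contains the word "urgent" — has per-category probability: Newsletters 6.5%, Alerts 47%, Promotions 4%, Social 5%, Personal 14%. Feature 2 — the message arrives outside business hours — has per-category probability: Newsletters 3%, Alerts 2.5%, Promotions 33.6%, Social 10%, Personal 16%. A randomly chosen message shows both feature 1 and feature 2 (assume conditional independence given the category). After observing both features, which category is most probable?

Prior × likelihood for each hypothesis:
  Newsletters: 0.1 × 0.065 × 0.03 = 0.000195
  Alerts: 0.23 × 0.47 × 0.025 = 0.0027025
  Promotions: 0.23 × 0.04 × 0.336 = 0.0030912
  Social: 0.4 × 0.05 × 0.1 = 0.002
  Personal: 0.04 × 0.14 × 0.16 = 0.000896
Total = 0.0088847.
Largest term belongs to Promotions, so Promotions is most probable.

Promotions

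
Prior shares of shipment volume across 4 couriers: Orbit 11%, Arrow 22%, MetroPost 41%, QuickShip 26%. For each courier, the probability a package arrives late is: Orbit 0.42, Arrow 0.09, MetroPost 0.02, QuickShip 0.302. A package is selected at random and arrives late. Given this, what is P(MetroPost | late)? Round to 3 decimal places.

0.054

Prior × likelihood for each hypothesis:
  Orbit: 0.11 × 0.42 = 0.0462
  Arrow: 0.22 × 0.09 = 0.0198
  MetroPost: 0.41 × 0.02 = 0.0082
  QuickShip: 0.26 × 0.302 = 0.07852
Normalizing constant = 0.15272.
P(MetroPost | evidence) = 0.0082 / 0.15272 ≈ 0.054.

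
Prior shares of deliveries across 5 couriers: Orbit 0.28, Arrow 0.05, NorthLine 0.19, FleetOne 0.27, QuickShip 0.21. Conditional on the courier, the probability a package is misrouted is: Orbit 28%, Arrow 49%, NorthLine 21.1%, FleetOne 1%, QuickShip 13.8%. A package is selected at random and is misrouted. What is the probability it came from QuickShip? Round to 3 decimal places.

Prior × likelihood for each hypothesis:
  Orbit: 0.28 × 0.28 = 0.0784
  Arrow: 0.05 × 0.49 = 0.0245
  NorthLine: 0.19 × 0.211 = 0.04009
  FleetOne: 0.27 × 0.01 = 0.0027
  QuickShip: 0.21 × 0.138 = 0.02898
Sum = 0.17467.
P(QuickShip | evidence) = 0.02898 / 0.17467 ≈ 0.166.

0.166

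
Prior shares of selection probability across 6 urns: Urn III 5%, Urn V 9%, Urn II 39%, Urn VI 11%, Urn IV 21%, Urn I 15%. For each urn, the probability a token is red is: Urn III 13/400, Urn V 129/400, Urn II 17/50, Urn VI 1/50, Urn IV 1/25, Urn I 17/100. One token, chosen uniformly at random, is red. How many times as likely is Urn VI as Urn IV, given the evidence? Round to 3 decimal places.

0.262

Unnormalized posteriors (prior × likelihood):
  Urn III: 0.05 × 0.0325 = 0.001625
  Urn V: 0.09 × 0.3225 = 0.029025
  Urn II: 0.39 × 0.34 = 0.1326
  Urn VI: 0.11 × 0.02 = 0.0022
  Urn IV: 0.21 × 0.04 = 0.0084
  Urn I: 0.15 × 0.17 = 0.0255
Normalizing constant = 0.19935.
The ratio is 0.0022 / 0.0084 (the normalizer cancels) = 0.262.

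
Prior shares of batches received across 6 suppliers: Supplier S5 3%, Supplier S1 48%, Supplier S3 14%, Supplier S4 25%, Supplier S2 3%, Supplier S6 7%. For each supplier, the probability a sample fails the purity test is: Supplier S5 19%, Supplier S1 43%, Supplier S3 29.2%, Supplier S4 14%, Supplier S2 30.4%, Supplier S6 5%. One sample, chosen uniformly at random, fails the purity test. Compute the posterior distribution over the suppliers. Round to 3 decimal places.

Supplier S5 0.019, Supplier S1 0.687, Supplier S3 0.136, Supplier S4 0.116, Supplier S2 0.030, Supplier S6 0.012

Prior × likelihood for each hypothesis:
  Supplier S5: 0.03 × 0.19 = 0.0057
  Supplier S1: 0.48 × 0.43 = 0.2064
  Supplier S3: 0.14 × 0.292 = 0.04088
  Supplier S4: 0.25 × 0.14 = 0.035
  Supplier S2: 0.03 × 0.304 = 0.00912
  Supplier S6: 0.07 × 0.05 = 0.0035
Total = 0.3006.
P(Supplier S5 | off-spec) = 0.0057/0.3006 ≈ 0.019
P(Supplier S1 | off-spec) = 0.2064/0.3006 ≈ 0.687
P(Supplier S3 | off-spec) = 0.04088/0.3006 ≈ 0.136
P(Supplier S4 | off-spec) = 0.035/0.3006 ≈ 0.116
P(Supplier S2 | off-spec) = 0.00912/0.3006 ≈ 0.030
P(Supplier S6 | off-spec) = 0.0035/0.3006 ≈ 0.012
(Check: 0.019+0.687+0.136+0.116+0.030+0.012 = 1.000.)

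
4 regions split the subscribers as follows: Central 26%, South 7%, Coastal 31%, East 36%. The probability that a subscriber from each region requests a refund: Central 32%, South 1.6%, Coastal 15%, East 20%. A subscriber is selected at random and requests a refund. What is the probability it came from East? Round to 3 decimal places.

By Bayes' rule, posterior ∝ prior × likelihood:
  Central: 0.26 × 0.32 = 0.0832
  South: 0.07 × 0.016 = 0.00112
  Coastal: 0.31 × 0.15 = 0.0465
  East: 0.36 × 0.2 = 0.072
Total = 0.20282.
P(East | evidence) = 0.072 / 0.20282 ≈ 0.355.

0.355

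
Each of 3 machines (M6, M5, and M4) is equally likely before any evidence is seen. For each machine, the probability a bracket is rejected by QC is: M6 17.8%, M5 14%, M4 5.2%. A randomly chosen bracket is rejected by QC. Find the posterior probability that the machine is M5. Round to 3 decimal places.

With a uniform prior (1/3 each), posterior ∝ likelihood:
  M6: 0.178
  M5: 0.14
  M4: 0.052
Sum = 0.37.
P(M5 | evidence) = 0.14 / 0.37 ≈ 0.378.

0.378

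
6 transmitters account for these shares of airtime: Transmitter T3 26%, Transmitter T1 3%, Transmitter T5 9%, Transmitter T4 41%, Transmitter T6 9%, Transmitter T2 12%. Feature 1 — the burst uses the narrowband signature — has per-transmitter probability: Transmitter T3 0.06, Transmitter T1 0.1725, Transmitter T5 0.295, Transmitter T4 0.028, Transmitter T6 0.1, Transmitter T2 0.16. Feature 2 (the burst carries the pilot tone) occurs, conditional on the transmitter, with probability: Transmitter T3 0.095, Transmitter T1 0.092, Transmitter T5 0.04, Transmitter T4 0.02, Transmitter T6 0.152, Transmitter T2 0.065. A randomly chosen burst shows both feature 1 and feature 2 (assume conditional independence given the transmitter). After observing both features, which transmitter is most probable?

Transmitter T3

By Bayes' rule, posterior ∝ prior × likelihood:
  Transmitter T3: 0.26 × 0.06 × 0.095 = 0.001482
  Transmitter T1: 0.03 × 0.1725 × 0.092 = 0.0004761
  Transmitter T5: 0.09 × 0.295 × 0.04 = 0.001062
  Transmitter T4: 0.41 × 0.028 × 0.02 = 0.0002296
  Transmitter T6: 0.09 × 0.1 × 0.152 = 0.001368
  Transmitter T2: 0.12 × 0.16 × 0.065 = 0.001248
Sum = 0.0058657.
Largest term belongs to Transmitter T3, so Transmitter T3 is most probable.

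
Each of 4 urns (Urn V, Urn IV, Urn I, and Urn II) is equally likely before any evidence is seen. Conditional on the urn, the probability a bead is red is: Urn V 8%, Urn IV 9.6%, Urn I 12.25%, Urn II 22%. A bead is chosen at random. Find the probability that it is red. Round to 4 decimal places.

Since the prior is uniform, the posterior is proportional to the likelihood:
  Urn V: 0.08
  Urn IV: 0.096
  Urn I: 0.1225
  Urn II: 0.22
P(red) = (1/4) × (0.08 + 0.096 + 0.1225 + 0.22) = 0.5185/4 ≈ 0.1296.

0.1296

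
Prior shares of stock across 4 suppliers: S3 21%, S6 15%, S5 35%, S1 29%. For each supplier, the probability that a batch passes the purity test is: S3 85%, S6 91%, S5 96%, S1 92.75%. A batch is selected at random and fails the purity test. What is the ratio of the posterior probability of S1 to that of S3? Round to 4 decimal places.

Taking complements, P(off-spec | each) = S3 0.15, S6 0.09, S5 0.04, S1 0.0725.
Prior × likelihood for each hypothesis:
  S3: 0.21 × 0.15 = 0.0315
  S6: 0.15 × 0.09 = 0.0135
  S5: 0.35 × 0.04 = 0.014
  S1: 0.29 × 0.0725 = 0.021025
Total = 0.080025.
The ratio is 0.021025 / 0.0315 (the normalizer cancels) = 0.6675.

0.6675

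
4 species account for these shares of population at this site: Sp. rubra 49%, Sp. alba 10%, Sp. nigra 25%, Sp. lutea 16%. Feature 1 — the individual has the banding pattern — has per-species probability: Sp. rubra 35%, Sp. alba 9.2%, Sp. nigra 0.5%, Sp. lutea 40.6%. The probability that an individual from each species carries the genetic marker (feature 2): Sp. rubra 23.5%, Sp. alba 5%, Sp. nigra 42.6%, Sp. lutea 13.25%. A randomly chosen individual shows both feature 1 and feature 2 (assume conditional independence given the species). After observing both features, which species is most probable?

Unnormalized posteriors (prior × likelihood):
  Sp. rubra: 0.49 × 0.35 × 0.235 = 0.0403025
  Sp. alba: 0.1 × 0.092 × 0.05 = 0.00046
  Sp. nigra: 0.25 × 0.005 × 0.426 = 0.0005325
  Sp. lutea: 0.16 × 0.406 × 0.1325 = 0.0086072
Total = 0.0499022.
Largest term belongs to Sp. rubra, so Sp. rubra is most probable.

Sp. rubra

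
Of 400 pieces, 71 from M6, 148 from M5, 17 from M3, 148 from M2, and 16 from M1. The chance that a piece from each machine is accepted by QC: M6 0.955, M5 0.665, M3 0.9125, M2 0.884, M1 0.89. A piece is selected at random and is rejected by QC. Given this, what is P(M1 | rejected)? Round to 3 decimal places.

Taking complements, P(rejected | each) = M6 0.045, M5 0.335, M3 0.0875, M2 0.116, M1 0.11.
Compute prior × likelihood for every hypothesis:
  M6: 0.1775 × 0.045 = 0.0079875
  M5: 0.37 × 0.335 = 0.12395
  M3: 0.0425 × 0.0875 = 0.00371875
  M2: 0.37 × 0.116 = 0.04292
  M1: 0.04 × 0.11 = 0.0044
Normalizing constant = 0.18297625.
P(M1 | evidence) = 0.0044 / 0.18297625 ≈ 0.024.

0.024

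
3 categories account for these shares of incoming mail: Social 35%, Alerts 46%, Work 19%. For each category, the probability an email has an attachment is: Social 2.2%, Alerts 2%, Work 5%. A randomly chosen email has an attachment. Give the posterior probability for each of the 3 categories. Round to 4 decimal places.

Compute prior × likelihood for every hypothesis:
  Social: 0.35 × 0.022 = 0.0077
  Alerts: 0.46 × 0.02 = 0.0092
  Work: 0.19 × 0.05 = 0.0095
Normalizing constant = 0.0264.
P(Social | attachment) = 0.0077/0.0264 ≈ 0.2917
P(Alerts | attachment) = 0.0092/0.0264 ≈ 0.3485
P(Work | attachment) = 0.0095/0.0264 ≈ 0.3598
(Check: 0.2917+0.3485+0.3598 = 1.0000.)

Social 0.2917, Alerts 0.3485, Work 0.3598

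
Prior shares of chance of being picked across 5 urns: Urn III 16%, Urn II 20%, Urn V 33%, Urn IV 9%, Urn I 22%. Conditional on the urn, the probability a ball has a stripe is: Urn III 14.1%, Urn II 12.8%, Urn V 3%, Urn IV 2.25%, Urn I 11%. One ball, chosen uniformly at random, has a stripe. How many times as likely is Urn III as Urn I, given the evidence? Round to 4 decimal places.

0.9322

Compute prior × likelihood for every hypothesis:
  Urn III: 0.16 × 0.141 = 0.02256
  Urn II: 0.2 × 0.128 = 0.0256
  Urn V: 0.33 × 0.03 = 0.0099
  Urn IV: 0.09 × 0.0225 = 0.002025
  Urn I: 0.22 × 0.11 = 0.0242
Sum = 0.084285.
The ratio is 0.02256 / 0.0242 (the normalizer cancels) = 0.9322.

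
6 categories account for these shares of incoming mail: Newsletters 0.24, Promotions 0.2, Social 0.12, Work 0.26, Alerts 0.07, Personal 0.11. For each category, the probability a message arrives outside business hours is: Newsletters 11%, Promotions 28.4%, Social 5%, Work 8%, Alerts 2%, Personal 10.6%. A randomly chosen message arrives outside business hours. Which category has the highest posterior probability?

Promotions

Prior × likelihood for each hypothesis:
  Newsletters: 0.24 × 0.11 = 0.0264
  Promotions: 0.2 × 0.284 = 0.0568
  Social: 0.12 × 0.05 = 0.006
  Work: 0.26 × 0.08 = 0.0208
  Alerts: 0.07 × 0.02 = 0.0014
  Personal: 0.11 × 0.106 = 0.01166
Sum = 0.12306.
Largest term belongs to Promotions, so Promotions is most probable.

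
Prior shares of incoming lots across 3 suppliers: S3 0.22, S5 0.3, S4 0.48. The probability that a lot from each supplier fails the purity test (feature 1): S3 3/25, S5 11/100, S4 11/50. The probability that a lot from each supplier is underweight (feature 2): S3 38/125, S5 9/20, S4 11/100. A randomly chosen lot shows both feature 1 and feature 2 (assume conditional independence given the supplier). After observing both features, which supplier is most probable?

Unnormalized posteriors (prior × likelihood):
  S3: 0.22 × 0.12 × 0.304 = 0.0080256
  S5: 0.3 × 0.11 × 0.45 = 0.01485
  S4: 0.48 × 0.22 × 0.11 = 0.011616
Normalizing constant = 0.0344916.
Largest term belongs to S5, so S5 is most probable.

S5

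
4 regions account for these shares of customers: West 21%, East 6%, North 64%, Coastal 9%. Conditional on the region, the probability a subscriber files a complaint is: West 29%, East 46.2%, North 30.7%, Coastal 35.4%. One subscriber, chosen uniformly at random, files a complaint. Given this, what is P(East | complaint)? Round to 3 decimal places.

By Bayes' rule, posterior ∝ prior × likelihood:
  West: 0.21 × 0.29 = 0.0609
  East: 0.06 × 0.462 = 0.02772
  North: 0.64 × 0.307 = 0.19648
  Coastal: 0.09 × 0.354 = 0.03186
Sum = 0.31696.
P(East | evidence) = 0.02772 / 0.31696 ≈ 0.087.

0.087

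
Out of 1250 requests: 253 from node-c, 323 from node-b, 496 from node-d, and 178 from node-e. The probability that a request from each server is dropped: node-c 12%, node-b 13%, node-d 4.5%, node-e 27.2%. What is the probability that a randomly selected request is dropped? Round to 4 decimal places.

0.1145

Unnormalized posteriors (prior × likelihood):
  node-c: 0.2024 × 0.12 = 0.024288
  node-b: 0.2584 × 0.13 = 0.033592
  node-d: 0.3968 × 0.045 = 0.017856
  node-e: 0.1424 × 0.272 = 0.0387328
P(dropped) = 0.024288 + 0.033592 + 0.017856 + 0.0387328 = 0.1144688 → 0.1145.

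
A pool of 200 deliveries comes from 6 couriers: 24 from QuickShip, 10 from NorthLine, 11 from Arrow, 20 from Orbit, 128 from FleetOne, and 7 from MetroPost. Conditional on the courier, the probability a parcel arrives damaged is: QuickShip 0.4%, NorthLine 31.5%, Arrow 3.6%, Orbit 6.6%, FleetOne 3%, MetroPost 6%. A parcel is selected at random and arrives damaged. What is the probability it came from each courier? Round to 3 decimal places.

QuickShip 0.010, NorthLine 0.342, Arrow 0.043, Orbit 0.143, FleetOne 0.416, MetroPost 0.046

Unnormalized posteriors (prior × likelihood):
  QuickShip: 0.12 × 0.004 = 0.00048
  NorthLine: 0.05 × 0.315 = 0.01575
  Arrow: 0.055 × 0.036 = 0.00198
  Orbit: 0.1 × 0.066 = 0.0066
  FleetOne: 0.64 × 0.03 = 0.0192
  MetroPost: 0.035 × 0.06 = 0.0021
Total = 0.04611.
P(QuickShip | damaged) = 0.00048/0.04611 ≈ 0.010
P(NorthLine | damaged) = 0.01575/0.04611 ≈ 0.342
P(Arrow | damaged) = 0.00198/0.04611 ≈ 0.043
P(Orbit | damaged) = 0.0066/0.04611 ≈ 0.143
P(FleetOne | damaged) = 0.0192/0.04611 ≈ 0.416
P(MetroPost | damaged) = 0.0021/0.04611 ≈ 0.046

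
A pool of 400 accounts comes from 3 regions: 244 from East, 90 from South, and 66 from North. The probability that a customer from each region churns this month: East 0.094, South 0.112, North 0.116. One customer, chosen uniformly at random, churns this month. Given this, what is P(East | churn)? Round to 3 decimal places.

0.564

Prior × likelihood for each hypothesis:
  East: 0.61 × 0.094 = 0.05734
  South: 0.225 × 0.112 = 0.0252
  North: 0.165 × 0.116 = 0.01914
Sum = 0.10168.
P(East | evidence) = 0.05734 / 0.10168 ≈ 0.564.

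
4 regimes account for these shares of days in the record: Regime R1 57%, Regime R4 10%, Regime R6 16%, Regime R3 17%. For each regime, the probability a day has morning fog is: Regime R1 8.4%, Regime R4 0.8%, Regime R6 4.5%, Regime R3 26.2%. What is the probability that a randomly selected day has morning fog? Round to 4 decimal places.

Compute prior × likelihood for every hypothesis:
  Regime R1: 0.57 × 0.084 = 0.04788
  Regime R4: 0.1 × 0.008 = 0.0008
  Regime R6: 0.16 × 0.045 = 0.0072
  Regime R3: 0.17 × 0.262 = 0.04454
P(fog) = 0.04788 + 0.0008 + 0.0072 + 0.04454 = 0.10042 → 0.1004.

0.1004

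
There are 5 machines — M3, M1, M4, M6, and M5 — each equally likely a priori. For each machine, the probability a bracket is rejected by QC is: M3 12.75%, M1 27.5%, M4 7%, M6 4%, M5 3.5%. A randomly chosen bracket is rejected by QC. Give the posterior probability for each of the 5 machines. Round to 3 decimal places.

M3 0.233, M1 0.502, M4 0.128, M6 0.073, M5 0.064

Since the prior is uniform, the posterior is proportional to the likelihood:
  M3: 0.1275
  M1: 0.275
  M4: 0.07
  M6: 0.04
  M5: 0.035
Total = 0.5475.
P(M3 | rejected) = 0.1275/0.5475 ≈ 0.233
P(M1 | rejected) = 0.275/0.5475 ≈ 0.502
P(M4 | rejected) = 0.07/0.5475 ≈ 0.128
P(M6 | rejected) = 0.04/0.5475 ≈ 0.073
P(M5 | rejected) = 0.035/0.5475 ≈ 0.064
(Check: 0.233+0.502+0.128+0.073+0.064 = 1.000.)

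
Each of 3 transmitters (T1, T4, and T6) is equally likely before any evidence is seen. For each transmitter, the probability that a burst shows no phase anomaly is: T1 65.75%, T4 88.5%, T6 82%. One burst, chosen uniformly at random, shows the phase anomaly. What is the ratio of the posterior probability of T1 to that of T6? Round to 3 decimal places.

Taking complements, P(anomaly | each) = T1 0.3425, T4 0.115, T6 0.18.
With a uniform prior (1/3 each), posterior ∝ likelihood:
  T1: 0.3425
  T4: 0.115
  T6: 0.18
Total = 0.6375.
The ratio is 0.3425 / 0.18 (the normalizer cancels) = 1.903.

1.903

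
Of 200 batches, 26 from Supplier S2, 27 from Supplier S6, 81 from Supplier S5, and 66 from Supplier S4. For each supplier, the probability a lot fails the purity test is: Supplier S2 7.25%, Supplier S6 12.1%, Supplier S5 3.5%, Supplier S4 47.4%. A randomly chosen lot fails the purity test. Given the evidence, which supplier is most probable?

Supplier S4

Prior × likelihood for each hypothesis:
  Supplier S2: 0.13 × 0.0725 = 0.009425
  Supplier S6: 0.135 × 0.121 = 0.016335
  Supplier S5: 0.405 × 0.035 = 0.014175
  Supplier S4: 0.33 × 0.474 = 0.15642
Normalizing constant = 0.196355.
Largest term belongs to Supplier S4, so Supplier S4 is most probable.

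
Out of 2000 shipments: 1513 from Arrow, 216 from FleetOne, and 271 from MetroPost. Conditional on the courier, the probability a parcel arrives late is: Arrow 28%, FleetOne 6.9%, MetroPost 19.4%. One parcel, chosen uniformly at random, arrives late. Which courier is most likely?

Unnormalized posteriors (prior × likelihood):
  Arrow: 0.7565 × 0.28 = 0.21182
  FleetOne: 0.108 × 0.069 = 0.007452
  MetroPost: 0.1355 × 0.194 = 0.026287
Sum = 0.245559.
Largest term belongs to Arrow, so Arrow is most probable.

Arrow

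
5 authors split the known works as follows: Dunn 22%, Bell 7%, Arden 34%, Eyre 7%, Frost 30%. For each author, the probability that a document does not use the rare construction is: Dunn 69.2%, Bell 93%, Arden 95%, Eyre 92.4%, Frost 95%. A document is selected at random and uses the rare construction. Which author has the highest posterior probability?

Taking complements, P(rare-form | each) = Dunn 0.308, Bell 0.07, Arden 0.05, Eyre 0.076, Frost 0.05.
By Bayes' rule, posterior ∝ prior × likelihood:
  Dunn: 0.22 × 0.308 = 0.06776
  Bell: 0.07 × 0.07 = 0.0049
  Arden: 0.34 × 0.05 = 0.017
  Eyre: 0.07 × 0.076 = 0.00532
  Frost: 0.3 × 0.05 = 0.015
Sum = 0.10998.
Largest term belongs to Dunn, so Dunn is most probable.

Dunn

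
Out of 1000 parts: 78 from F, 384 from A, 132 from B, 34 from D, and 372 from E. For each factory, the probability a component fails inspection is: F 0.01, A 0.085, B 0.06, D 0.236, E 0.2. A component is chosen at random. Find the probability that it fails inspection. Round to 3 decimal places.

0.124

By Bayes' rule, posterior ∝ prior × likelihood:
  F: 0.078 × 0.01 = 0.00078
  A: 0.384 × 0.085 = 0.03264
  B: 0.132 × 0.06 = 0.00792
  D: 0.034 × 0.236 = 0.008024
  E: 0.372 × 0.2 = 0.0744
P(nonconforming) = 0.00078 + 0.03264 + 0.00792 + 0.008024 + 0.0744 = 0.123764 → 0.124.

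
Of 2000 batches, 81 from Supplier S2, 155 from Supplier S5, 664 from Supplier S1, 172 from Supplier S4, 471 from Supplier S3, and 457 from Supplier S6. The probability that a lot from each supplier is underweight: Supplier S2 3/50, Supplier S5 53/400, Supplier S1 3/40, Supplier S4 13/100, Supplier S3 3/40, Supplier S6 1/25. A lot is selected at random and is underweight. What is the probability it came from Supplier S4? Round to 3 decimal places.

0.148

Prior × likelihood for each hypothesis:
  Supplier S2: 0.0405 × 0.06 = 0.00243
  Supplier S5: 0.0775 × 0.1325 = 0.01026875
  Supplier S1: 0.332 × 0.075 = 0.0249
  Supplier S4: 0.086 × 0.13 = 0.01118
  Supplier S3: 0.2355 × 0.075 = 0.0176625
  Supplier S6: 0.2285 × 0.04 = 0.00914
Sum = 0.07558125.
P(Supplier S4 | evidence) = 0.01118 / 0.07558125 ≈ 0.148.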